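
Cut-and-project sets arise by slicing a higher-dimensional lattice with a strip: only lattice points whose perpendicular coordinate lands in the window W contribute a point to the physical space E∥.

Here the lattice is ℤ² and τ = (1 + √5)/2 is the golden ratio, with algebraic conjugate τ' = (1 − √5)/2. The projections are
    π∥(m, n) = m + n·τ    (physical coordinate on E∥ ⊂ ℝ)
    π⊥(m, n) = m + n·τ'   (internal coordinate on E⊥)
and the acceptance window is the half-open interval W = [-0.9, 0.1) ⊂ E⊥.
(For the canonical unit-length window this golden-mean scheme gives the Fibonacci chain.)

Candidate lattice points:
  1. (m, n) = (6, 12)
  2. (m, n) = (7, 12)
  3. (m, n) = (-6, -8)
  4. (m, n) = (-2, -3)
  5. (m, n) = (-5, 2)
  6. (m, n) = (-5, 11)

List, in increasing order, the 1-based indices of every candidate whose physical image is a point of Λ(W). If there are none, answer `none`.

Numerically τ ≈ 1.61803 and τ' = −1/τ ≈ -0.61803.
#1 (6,12): internal coord 6 + (12)·τ' = -1.41641; -1.41641 ∉ [-0.9, 0.1) → out
#2 (7,12): internal coord 7 + (12)·τ' = -0.41641; -0.41641 ∈ [-0.9, 0.1) → IN Λ
#3 (-6,-8): internal coord -6 + (-8)·τ' = -1.05573; -1.05573 ∉ [-0.9, 0.1) → out
#4 (-2,-3): internal coord -2 + (-3)·τ' = -0.14590; -0.14590 ∈ [-0.9, 0.1) → IN Λ
#5 (-5,2): internal coord -5 + (2)·τ' = -6.23607; -6.23607 ∉ [-0.9, 0.1) → out
#6 (-5,11): internal coord -5 + (11)·τ' = -11.79837; -11.79837 ∉ [-0.9, 0.1) → out

2, 4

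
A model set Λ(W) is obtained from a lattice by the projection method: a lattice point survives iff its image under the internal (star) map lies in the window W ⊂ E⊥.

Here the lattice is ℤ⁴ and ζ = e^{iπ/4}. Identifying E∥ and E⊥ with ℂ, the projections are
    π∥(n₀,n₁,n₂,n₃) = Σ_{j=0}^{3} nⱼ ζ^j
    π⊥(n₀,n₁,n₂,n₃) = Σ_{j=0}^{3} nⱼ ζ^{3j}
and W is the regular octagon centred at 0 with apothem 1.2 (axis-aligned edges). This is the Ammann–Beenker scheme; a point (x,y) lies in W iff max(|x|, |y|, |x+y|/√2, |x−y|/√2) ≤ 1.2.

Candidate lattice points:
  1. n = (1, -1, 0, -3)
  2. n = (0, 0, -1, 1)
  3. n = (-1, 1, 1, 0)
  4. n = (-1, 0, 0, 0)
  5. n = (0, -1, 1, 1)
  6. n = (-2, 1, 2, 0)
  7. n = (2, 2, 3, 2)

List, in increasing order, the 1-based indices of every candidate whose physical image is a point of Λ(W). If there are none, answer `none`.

π⊥(n) = n₀ + n₁ζ³ + n₂ζ⁶ + n₃ζ⁹ where ζ = e^{iπ/4}.
candidate 1: n = (1, -1, 0, -3) → π⊥ ≈ (-0.41421, -2.82843); max(|x|,|y|,|x±y|/√2) = 2.82843 > 1.2 ⇒ ∉ W
candidate 2: n = (0, 0, -1, 1) → π⊥ ≈ (+0.70711, +1.70711); max(|x|,|y|,|x±y|/√2) = 1.70711 > 1.2 ⇒ ∉ W
candidate 3: n = (-1, 1, 1, 0) → π⊥ ≈ (-1.70711, -0.29289); max(|x|,|y|,|x±y|/√2) = 1.70711 > 1.2 ⇒ ∉ W
candidate 4: n = (-1, 0, 0, 0) → π⊥ ≈ (-1.00000, +0.00000); max(|x|,|y|,|x±y|/√2) = 1.00000 ≤ 1.2 ⇒ ∈ W
candidate 5: n = (0, -1, 1, 1) → π⊥ ≈ (+1.41421, -1.00000); max(|x|,|y|,|x±y|/√2) = 1.70711 > 1.2 ⇒ ∉ W
candidate 6: n = (-2, 1, 2, 0) → π⊥ ≈ (-2.70711, -1.29289); max(|x|,|y|,|x±y|/√2) = 2.82843 > 1.2 ⇒ ∉ W
candidate 7: n = (2, 2, 3, 2) → π⊥ ≈ (+2.00000, -0.17157); max(|x|,|y|,|x±y|/√2) = 2.00000 > 1.2 ⇒ ∉ W

4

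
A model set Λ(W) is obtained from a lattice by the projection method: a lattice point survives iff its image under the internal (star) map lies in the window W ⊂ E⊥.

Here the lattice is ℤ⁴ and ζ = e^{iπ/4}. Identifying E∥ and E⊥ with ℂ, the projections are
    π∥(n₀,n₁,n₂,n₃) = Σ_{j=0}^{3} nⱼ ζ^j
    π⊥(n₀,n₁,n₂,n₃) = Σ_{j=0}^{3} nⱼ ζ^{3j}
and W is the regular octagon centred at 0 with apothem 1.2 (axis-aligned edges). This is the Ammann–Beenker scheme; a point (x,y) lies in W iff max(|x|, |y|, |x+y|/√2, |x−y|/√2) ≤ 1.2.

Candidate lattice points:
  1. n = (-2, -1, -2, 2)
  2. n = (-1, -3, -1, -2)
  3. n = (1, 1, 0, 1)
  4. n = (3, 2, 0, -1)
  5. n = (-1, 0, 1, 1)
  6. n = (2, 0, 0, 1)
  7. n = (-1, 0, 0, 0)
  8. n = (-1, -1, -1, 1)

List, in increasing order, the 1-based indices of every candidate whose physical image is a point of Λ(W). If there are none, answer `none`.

With ζ = e^{iπ/4} the internal vectors are ζ^0,ζ^3,ζ^6,ζ^9.
#1 (-2, -1, -2, 2): internal (0.1213, 2.7071); octagon support 2.7071 vs apothem 1.2 → ∉ W
#2 (-1, -3, -1, -2): internal (-0.2929, -2.5355); octagon support 2.5355 vs apothem 1.2 → ∉ W
#3 (1, 1, 0, 1): internal (1.0000, 1.4142); octagon support 1.7071 vs apothem 1.2 → ∉ W
#4 (3, 2, 0, -1): internal (0.8787, 0.7071); octagon support 1.1213 vs apothem 1.2 → ∈ W
#5 (-1, 0, 1, 1): internal (-0.2929, -0.2929); octagon support 0.4142 vs apothem 1.2 → ∈ W
#6 (2, 0, 0, 1): internal (2.7071, 0.7071); octagon support 2.7071 vs apothem 1.2 → ∉ W
#7 (-1, 0, 0, 0): internal (-1.0000, 0.0000); octagon support 1.0000 vs apothem 1.2 → ∈ W
#8 (-1, -1, -1, 1): internal (0.4142, 1.0000); octagon support 1.0000 vs apothem 1.2 → ∈ W

4, 5, 7, 8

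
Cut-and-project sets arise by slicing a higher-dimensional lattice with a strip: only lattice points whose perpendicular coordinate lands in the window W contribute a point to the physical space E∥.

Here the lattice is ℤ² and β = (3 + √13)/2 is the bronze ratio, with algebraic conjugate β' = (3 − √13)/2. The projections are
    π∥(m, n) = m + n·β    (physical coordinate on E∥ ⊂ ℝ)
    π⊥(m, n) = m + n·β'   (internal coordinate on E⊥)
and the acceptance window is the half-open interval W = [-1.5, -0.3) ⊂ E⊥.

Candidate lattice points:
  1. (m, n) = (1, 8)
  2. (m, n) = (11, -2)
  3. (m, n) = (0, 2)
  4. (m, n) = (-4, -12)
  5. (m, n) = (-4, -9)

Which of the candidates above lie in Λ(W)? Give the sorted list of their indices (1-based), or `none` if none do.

1, 3, 4, 5

β' = (3−√13)/2 ≈ -0.30278.
candidate 1: (m,n)=(1,8) → π∥ = 1+8·β ≈ 27.42221, π⊥ = 1+8·β' ≈ -1.42221 ∈ [-1.5, -0.3) ⇒ IN Λ
candidate 2: (m,n)=(11,-2) → π∥ = 11-2·β ≈ 4.39445, π⊥ = 11-2·β' ≈ 11.60555 ∉ [-1.5, -0.3) ⇒ out
candidate 3: (m,n)=(0,2) → π∥ = 0+2·β ≈ 6.60555, π⊥ = 0+2·β' ≈ -0.60555 ∈ [-1.5, -0.3) ⇒ IN Λ
candidate 4: (m,n)=(-4,-12) → π∥ = -4-12·β ≈ -43.63331, π⊥ = -4-12·β' ≈ -0.36669 ∈ [-1.5, -0.3) ⇒ IN Λ
candidate 5: (m,n)=(-4,-9) → π∥ = -4-9·β ≈ -33.72498, π⊥ = -4-9·β' ≈ -1.27502 ∈ [-1.5, -0.3) ⇒ IN Λ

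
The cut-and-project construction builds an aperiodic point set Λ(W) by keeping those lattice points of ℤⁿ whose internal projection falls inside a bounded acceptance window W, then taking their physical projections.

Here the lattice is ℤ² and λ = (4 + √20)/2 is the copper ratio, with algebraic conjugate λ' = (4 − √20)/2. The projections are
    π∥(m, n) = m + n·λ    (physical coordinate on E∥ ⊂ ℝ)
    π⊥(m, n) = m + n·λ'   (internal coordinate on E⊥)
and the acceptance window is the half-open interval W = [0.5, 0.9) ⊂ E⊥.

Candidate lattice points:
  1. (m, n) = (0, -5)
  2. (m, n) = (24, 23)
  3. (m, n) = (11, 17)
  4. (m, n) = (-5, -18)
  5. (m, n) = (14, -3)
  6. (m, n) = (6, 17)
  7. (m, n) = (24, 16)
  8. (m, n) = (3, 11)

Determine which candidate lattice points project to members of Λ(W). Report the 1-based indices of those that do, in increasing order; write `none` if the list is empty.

none

Numerically λ ≈ 4.2361 and λ' = −1/λ ≈ -0.2361.
[1] lift (0,-5): star map gives 1.1803; window check 0.5 ≤ 1.1803 < 0.9 is false → out
[2] lift (24,23): star map gives 18.5704; window check 0.5 ≤ 18.5704 < 0.9 is false → out
[3] lift (11,17): star map gives 6.9868; window check 0.5 ≤ 6.9868 < 0.9 is false → out
[4] lift (-5,-18): star map gives -0.7508; window check 0.5 ≤ -0.7508 < 0.9 is false → out
[5] lift (14,-3): star map gives 14.7082; window check 0.5 ≤ 14.7082 < 0.9 is false → out
[6] lift (6,17): star map gives 1.9868; window check 0.5 ≤ 1.9868 < 0.9 is false → out
[7] lift (24,16): star map gives 20.2229; window check 0.5 ≤ 20.2229 < 0.9 is false → out
[8] lift (3,11): star map gives 0.4033; window check 0.5 ≤ 0.4033 < 0.9 is false → out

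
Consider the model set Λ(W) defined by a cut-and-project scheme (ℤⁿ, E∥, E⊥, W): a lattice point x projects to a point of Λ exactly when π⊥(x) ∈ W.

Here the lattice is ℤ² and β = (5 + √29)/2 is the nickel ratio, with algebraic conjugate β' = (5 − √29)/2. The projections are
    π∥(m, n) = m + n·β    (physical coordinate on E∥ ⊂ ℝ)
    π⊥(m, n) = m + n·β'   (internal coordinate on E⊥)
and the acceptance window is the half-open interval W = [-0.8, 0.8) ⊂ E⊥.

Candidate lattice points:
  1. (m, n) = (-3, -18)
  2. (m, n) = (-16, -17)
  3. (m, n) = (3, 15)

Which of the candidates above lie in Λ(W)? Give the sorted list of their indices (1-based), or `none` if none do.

Numerically β ≈ 5.192582 and β' = −1/β ≈ -0.192582.
candidate 1: (m,n)=(-3,-18) → π∥ = -3-18·β ≈ -96.466483, π⊥ = -3-18·β' ≈ 0.466483 ∈ [-0.8, 0.8) ⇒ IN Λ
candidate 2: (m,n)=(-16,-17) → π∥ = -16-17·β ≈ -104.273901, π⊥ = -16-17·β' ≈ -12.726099 ∉ [-0.8, 0.8) ⇒ out
candidate 3: (m,n)=(3,15) → π∥ = 3+15·β ≈ 80.888736, π⊥ = 3+15·β' ≈ 0.111264 ∈ [-0.8, 0.8) ⇒ IN Λ

1, 3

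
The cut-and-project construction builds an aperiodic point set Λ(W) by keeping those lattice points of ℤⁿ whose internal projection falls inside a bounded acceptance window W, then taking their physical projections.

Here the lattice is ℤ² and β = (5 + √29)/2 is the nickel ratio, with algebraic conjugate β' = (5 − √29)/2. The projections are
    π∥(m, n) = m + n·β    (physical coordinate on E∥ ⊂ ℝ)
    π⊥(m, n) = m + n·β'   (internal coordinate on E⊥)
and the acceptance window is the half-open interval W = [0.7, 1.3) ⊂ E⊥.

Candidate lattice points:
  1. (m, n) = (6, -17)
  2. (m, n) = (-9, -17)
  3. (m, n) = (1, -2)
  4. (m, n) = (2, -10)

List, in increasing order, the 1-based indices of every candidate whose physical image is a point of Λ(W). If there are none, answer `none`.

Compute β' = (5−√29)/2 = -0.19258, so π⊥(m,n) = m -0.19258·n.
candidate 1: (m,n)=(6,-17) → π∥ = 6-17·β ≈ -82.27390, π⊥ = 6-17·β' ≈ 9.27390 ∉ [0.7, 1.3) ⇒ out
candidate 2: (m,n)=(-9,-17) → π∥ = -9-17·β ≈ -97.27390, π⊥ = -9-17·β' ≈ -5.72610 ∉ [0.7, 1.3) ⇒ out
candidate 3: (m,n)=(1,-2) → π∥ = 1-2·β ≈ -9.38516, π⊥ = 1-2·β' ≈ 1.38516 ∉ [0.7, 1.3) ⇒ out
candidate 4: (m,n)=(2,-10) → π∥ = 2-10·β ≈ -49.92582, π⊥ = 2-10·β' ≈ 3.92582 ∉ [0.7, 1.3) ⇒ out

none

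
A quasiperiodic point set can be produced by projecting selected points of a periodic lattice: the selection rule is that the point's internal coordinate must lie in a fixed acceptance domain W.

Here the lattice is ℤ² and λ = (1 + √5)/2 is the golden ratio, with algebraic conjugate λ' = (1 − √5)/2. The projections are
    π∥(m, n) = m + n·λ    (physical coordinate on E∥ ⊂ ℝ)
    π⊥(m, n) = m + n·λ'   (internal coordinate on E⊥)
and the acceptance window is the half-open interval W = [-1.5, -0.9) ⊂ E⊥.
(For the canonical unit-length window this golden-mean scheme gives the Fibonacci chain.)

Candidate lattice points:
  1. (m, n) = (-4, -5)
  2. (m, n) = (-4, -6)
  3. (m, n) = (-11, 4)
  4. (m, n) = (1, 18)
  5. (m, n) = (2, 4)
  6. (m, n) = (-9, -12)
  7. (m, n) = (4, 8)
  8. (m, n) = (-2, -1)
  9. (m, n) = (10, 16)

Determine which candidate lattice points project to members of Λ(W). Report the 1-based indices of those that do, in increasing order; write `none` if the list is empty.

1, 7, 8

λ' = (1−√5)/2 ≈ -0.618034.
#1 (-4,-5): internal coord -4 + (-5)·λ' = -0.909830; -0.909830 ∈ [-1.5, -0.9) → IN Λ
#2 (-4,-6): internal coord -4 + (-6)·λ' = -0.291796; -0.291796 ∉ [-1.5, -0.9) → out
#3 (-11,4): internal coord -11 + (4)·λ' = -13.472136; -13.472136 ∉ [-1.5, -0.9) → out
#4 (1,18): internal coord 1 + (18)·λ' = -10.124612; -10.124612 ∉ [-1.5, -0.9) → out
#5 (2,4): internal coord 2 + (4)·λ' = -0.472136; -0.472136 ∉ [-1.5, -0.9) → out
#6 (-9,-12): internal coord -9 + (-12)·λ' = -1.583592; -1.583592 ∉ [-1.5, -0.9) → out
#7 (4,8): internal coord 4 + (8)·λ' = -0.944272; -0.944272 ∈ [-1.5, -0.9) → IN Λ
#8 (-2,-1): internal coord -2 + (-1)·λ' = -1.381966; -1.381966 ∈ [-1.5, -0.9) → IN Λ
#9 (10,16): internal coord 10 + (16)·λ' = +0.111456; +0.111456 ∉ [-1.5, -0.9) → out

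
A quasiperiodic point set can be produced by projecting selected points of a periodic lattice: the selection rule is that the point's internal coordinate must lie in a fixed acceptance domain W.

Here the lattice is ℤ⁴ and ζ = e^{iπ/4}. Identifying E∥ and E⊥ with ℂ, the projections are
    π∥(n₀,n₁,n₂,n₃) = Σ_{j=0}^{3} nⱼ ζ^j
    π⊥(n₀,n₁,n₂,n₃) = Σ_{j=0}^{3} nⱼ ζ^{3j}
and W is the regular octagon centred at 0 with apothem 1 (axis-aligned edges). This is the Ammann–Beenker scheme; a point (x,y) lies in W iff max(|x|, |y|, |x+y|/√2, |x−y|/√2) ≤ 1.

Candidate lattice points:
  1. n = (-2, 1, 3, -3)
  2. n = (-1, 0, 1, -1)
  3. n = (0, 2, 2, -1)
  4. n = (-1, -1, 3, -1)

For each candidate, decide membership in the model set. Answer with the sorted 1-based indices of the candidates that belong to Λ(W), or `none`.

Internal map: ζ^{3j} for j=0..3 gives (1,0), (−√2/2,√2/2), (0,−1), (√2/2,√2/2).
candidate 1: n = (-2, 1, 3, -3) → π⊥ ≈ (-4.82843, -4.41421); max(|x|,|y|,|x±y|/√2) = 6.53553 > 1 ⇒ ∉ W
candidate 2: n = (-1, 0, 1, -1) → π⊥ ≈ (-1.70711, -1.70711); max(|x|,|y|,|x±y|/√2) = 2.41421 > 1 ⇒ ∉ W
candidate 3: n = (0, 2, 2, -1) → π⊥ ≈ (-2.12132, -1.29289); max(|x|,|y|,|x±y|/√2) = 2.41421 > 1 ⇒ ∉ W
candidate 4: n = (-1, -1, 3, -1) → π⊥ ≈ (-1.00000, -4.41421); max(|x|,|y|,|x±y|/√2) = 4.41421 > 1 ⇒ ∉ W

none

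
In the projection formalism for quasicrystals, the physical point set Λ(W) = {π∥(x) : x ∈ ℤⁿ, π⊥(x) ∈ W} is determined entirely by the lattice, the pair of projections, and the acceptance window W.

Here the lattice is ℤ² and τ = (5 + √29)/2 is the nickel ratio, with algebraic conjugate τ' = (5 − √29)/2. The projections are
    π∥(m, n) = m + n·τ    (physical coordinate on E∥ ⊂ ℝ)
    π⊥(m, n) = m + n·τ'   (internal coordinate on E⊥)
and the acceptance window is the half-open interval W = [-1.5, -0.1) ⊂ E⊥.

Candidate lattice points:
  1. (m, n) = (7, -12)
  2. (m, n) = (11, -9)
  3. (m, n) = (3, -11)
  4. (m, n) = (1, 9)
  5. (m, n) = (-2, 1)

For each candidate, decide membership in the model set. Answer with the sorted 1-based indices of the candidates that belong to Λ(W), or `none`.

4

τ' = (5−√29)/2 ≈ -0.19258.
candidate 1: (m,n)=(7,-12) → π∥ = 7-12·τ ≈ -55.31099, π⊥ = 7-12·τ' ≈ 9.31099 ∉ [-1.5, -0.1) ⇒ out
candidate 2: (m,n)=(11,-9) → π∥ = 11-9·τ ≈ -35.73324, π⊥ = 11-9·τ' ≈ 12.73324 ∉ [-1.5, -0.1) ⇒ out
candidate 3: (m,n)=(3,-11) → π∥ = 3-11·τ ≈ -54.11841, π⊥ = 3-11·τ' ≈ 5.11841 ∉ [-1.5, -0.1) ⇒ out
candidate 4: (m,n)=(1,9) → π∥ = 1+9·τ ≈ 47.73324, π⊥ = 1+9·τ' ≈ -0.73324 ∈ [-1.5, -0.1) ⇒ IN Λ
candidate 5: (m,n)=(-2,1) → π∥ = -2+1·τ ≈ 3.19258, π⊥ = -2+1·τ' ≈ -2.19258 ∉ [-1.5, -0.1) ⇒ out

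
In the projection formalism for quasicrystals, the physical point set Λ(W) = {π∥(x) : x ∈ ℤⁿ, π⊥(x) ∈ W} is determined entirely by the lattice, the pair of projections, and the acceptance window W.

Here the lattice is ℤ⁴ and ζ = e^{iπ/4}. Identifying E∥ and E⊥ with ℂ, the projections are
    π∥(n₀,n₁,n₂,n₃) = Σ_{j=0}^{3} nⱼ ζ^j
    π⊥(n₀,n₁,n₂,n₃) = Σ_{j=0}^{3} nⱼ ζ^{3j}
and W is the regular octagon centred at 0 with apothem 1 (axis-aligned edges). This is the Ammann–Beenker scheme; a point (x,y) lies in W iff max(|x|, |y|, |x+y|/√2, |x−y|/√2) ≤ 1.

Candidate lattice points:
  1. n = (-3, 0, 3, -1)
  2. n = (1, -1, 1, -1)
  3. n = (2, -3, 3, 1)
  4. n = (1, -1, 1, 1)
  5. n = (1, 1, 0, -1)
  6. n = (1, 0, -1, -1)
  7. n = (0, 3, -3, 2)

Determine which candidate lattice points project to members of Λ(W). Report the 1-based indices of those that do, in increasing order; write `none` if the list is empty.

5, 6

π⊥(n) = n₀ + n₁ζ³ + n₂ζ⁶ + n₃ζ⁹ where ζ = e^{iπ/4}.
candidate 1: n = (-3, 0, 3, -1) → π⊥ ≈ (-3.707107, -3.707107); max(|x|,|y|,|x±y|/√2) = 5.242641 > 1 ⇒ ∉ W
candidate 2: n = (1, -1, 1, -1) → π⊥ ≈ (+1.000000, -2.414214); max(|x|,|y|,|x±y|/√2) = 2.414214 > 1 ⇒ ∉ W
candidate 3: n = (2, -3, 3, 1) → π⊥ ≈ (+4.828427, -4.414214); max(|x|,|y|,|x±y|/√2) = 6.535534 > 1 ⇒ ∉ W
candidate 4: n = (1, -1, 1, 1) → π⊥ ≈ (+2.414214, -1.000000); max(|x|,|y|,|x±y|/√2) = 2.414214 > 1 ⇒ ∉ W
candidate 5: n = (1, 1, 0, -1) → π⊥ ≈ (-0.414214, +0.000000); max(|x|,|y|,|x±y|/√2) = 0.414214 ≤ 1 ⇒ ∈ W
candidate 6: n = (1, 0, -1, -1) → π⊥ ≈ (+0.292893, +0.292893); max(|x|,|y|,|x±y|/√2) = 0.414214 ≤ 1 ⇒ ∈ W
candidate 7: n = (0, 3, -3, 2) → π⊥ ≈ (-0.707107, +6.535534); max(|x|,|y|,|x±y|/√2) = 6.535534 > 1 ⇒ ∉ W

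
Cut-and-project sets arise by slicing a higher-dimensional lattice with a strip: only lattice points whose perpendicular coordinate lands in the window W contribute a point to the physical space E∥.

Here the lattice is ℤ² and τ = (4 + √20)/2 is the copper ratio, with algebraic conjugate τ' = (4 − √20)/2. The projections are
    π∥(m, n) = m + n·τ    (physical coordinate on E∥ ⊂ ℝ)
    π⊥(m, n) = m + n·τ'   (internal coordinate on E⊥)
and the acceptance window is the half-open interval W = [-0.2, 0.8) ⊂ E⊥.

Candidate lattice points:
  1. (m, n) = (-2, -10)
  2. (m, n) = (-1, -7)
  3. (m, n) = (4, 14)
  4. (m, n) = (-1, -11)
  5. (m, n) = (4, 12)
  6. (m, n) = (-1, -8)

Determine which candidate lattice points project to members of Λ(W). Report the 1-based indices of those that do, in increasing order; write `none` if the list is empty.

τ' = (4−√20)/2 ≈ -0.236068.
candidate 1: (m,n)=(-2,-10) → π∥ = -2-10·τ ≈ -44.360680, π⊥ = -2-10·τ' ≈ 0.360680 ∈ [-0.2, 0.8) ⇒ IN Λ
candidate 2: (m,n)=(-1,-7) → π∥ = -1-7·τ ≈ -30.652476, π⊥ = -1-7·τ' ≈ 0.652476 ∈ [-0.2, 0.8) ⇒ IN Λ
candidate 3: (m,n)=(4,14) → π∥ = 4+14·τ ≈ 63.304952, π⊥ = 4+14·τ' ≈ 0.695048 ∈ [-0.2, 0.8) ⇒ IN Λ
candidate 4: (m,n)=(-1,-11) → π∥ = -1-11·τ ≈ -47.596748, π⊥ = -1-11·τ' ≈ 1.596748 ∉ [-0.2, 0.8) ⇒ out
candidate 5: (m,n)=(4,12) → π∥ = 4+12·τ ≈ 54.832816, π⊥ = 4+12·τ' ≈ 1.167184 ∉ [-0.2, 0.8) ⇒ out
candidate 6: (m,n)=(-1,-8) → π∥ = -1-8·τ ≈ -34.888544, π⊥ = -1-8·τ' ≈ 0.888544 ∉ [-0.2, 0.8) ⇒ out

1, 2, 3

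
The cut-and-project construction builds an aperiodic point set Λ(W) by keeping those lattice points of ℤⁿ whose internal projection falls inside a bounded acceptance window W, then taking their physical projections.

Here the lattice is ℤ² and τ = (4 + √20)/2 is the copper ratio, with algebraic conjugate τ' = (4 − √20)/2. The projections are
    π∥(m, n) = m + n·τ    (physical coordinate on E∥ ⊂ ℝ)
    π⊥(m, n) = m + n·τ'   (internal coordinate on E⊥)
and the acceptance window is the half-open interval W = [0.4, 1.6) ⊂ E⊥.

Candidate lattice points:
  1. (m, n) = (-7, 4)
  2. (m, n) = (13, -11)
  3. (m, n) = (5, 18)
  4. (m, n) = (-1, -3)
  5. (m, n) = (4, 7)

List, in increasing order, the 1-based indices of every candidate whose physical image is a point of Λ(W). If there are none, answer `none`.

3

Compute τ' = (4−√20)/2 = -0.236068, so π⊥(m,n) = m -0.236068·n.
[1] lift (-7,4): star map gives -7.944272; window check 0.4 ≤ -7.944272 < 1.6 is false → out
[2] lift (13,-11): star map gives 15.596748; window check 0.4 ≤ 15.596748 < 1.6 is false → out
[3] lift (5,18): star map gives 0.750776; window check 0.4 ≤ 0.750776 < 1.6 is true → IN Λ
[4] lift (-1,-3): star map gives -0.291796; window check 0.4 ≤ -0.291796 < 1.6 is false → out
[5] lift (4,7): star map gives 2.347524; window check 0.4 ≤ 2.347524 < 1.6 is false → out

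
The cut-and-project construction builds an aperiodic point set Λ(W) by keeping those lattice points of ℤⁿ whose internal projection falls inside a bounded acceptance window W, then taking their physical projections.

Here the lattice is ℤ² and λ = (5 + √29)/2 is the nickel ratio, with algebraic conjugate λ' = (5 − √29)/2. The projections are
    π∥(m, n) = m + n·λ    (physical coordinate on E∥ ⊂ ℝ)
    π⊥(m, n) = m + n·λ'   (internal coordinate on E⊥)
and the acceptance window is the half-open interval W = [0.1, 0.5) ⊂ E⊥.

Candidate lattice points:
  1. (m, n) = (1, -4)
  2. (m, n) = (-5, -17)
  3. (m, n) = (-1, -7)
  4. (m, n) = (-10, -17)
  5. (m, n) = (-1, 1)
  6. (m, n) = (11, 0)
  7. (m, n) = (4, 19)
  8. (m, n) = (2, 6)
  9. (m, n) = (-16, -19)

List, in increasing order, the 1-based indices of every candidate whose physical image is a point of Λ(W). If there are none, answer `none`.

3, 7

λ' = (5−√29)/2 ≈ -0.19258.
#1 (1,-4): internal coord 1 + (-4)·λ' = +1.77033; +1.77033 ∉ [0.1, 0.5) → out
#2 (-5,-17): internal coord -5 + (-17)·λ' = -1.72610; -1.72610 ∉ [0.1, 0.5) → out
#3 (-1,-7): internal coord -1 + (-7)·λ' = +0.34808; +0.34808 ∈ [0.1, 0.5) → IN Λ
#4 (-10,-17): internal coord -10 + (-17)·λ' = -6.72610; -6.72610 ∉ [0.1, 0.5) → out
#5 (-1,1): internal coord -1 + (1)·λ' = -1.19258; -1.19258 ∉ [0.1, 0.5) → out
#6 (11,0): internal coord 11 + (0)·λ' = +11.00000; +11.00000 ∉ [0.1, 0.5) → out
#7 (4,19): internal coord 4 + (19)·λ' = +0.34093; +0.34093 ∈ [0.1, 0.5) → IN Λ
#8 (2,6): internal coord 2 + (6)·λ' = +0.84451; +0.84451 ∉ [0.1, 0.5) → out
#9 (-16,-19): internal coord -16 + (-19)·λ' = -12.34093; -12.34093 ∉ [0.1, 0.5) → out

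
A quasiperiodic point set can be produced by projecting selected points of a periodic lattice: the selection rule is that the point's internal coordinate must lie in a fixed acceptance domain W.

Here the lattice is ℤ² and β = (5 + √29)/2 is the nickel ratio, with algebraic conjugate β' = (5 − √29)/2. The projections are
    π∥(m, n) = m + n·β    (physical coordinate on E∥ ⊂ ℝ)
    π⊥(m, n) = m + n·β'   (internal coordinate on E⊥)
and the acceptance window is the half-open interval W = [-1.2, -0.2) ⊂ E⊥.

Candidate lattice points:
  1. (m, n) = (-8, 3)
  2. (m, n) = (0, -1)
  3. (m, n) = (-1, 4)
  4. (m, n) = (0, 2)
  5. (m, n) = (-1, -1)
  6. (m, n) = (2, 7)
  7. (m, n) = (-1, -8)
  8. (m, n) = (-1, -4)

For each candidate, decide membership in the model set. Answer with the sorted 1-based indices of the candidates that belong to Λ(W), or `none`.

4, 5, 8

Numerically β ≈ 5.19258 and β' = −1/β ≈ -0.19258.
[1] lift (-8,3): star map gives -8.57775; window check -1.2 ≤ -8.57775 < -0.2 is false → out
[2] lift (0,-1): star map gives 0.19258; window check -1.2 ≤ 0.19258 < -0.2 is false → out
[3] lift (-1,4): star map gives -1.77033; window check -1.2 ≤ -1.77033 < -0.2 is false → out
[4] lift (0,2): star map gives -0.38516; window check -1.2 ≤ -0.38516 < -0.2 is true → IN Λ
[5] lift (-1,-1): star map gives -0.80742; window check -1.2 ≤ -0.80742 < -0.2 is true → IN Λ
[6] lift (2,7): star map gives 0.65192; window check -1.2 ≤ 0.65192 < -0.2 is false → out
[7] lift (-1,-8): star map gives 0.54066; window check -1.2 ≤ 0.54066 < -0.2 is false → out
[8] lift (-1,-4): star map gives -0.22967; window check -1.2 ≤ -0.22967 < -0.2 is true → IN Λ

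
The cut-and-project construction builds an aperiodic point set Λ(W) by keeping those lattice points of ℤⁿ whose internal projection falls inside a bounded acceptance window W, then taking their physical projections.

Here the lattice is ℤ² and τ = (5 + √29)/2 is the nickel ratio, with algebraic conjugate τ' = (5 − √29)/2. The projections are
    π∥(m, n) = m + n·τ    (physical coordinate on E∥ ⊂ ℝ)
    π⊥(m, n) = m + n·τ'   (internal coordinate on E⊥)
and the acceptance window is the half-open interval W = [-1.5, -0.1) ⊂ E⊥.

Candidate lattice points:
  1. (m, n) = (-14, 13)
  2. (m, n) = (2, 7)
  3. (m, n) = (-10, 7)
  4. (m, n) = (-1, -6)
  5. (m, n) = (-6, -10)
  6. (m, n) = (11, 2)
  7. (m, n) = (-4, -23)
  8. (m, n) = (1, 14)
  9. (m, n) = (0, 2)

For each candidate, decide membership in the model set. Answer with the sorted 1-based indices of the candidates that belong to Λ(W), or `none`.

9

τ' = (5−√29)/2 ≈ -0.192582.
[1] lift (-14,13): star map gives -16.503571; window check -1.5 ≤ -16.503571 < -0.1 is false → out
[2] lift (2,7): star map gives 0.651923; window check -1.5 ≤ 0.651923 < -0.1 is false → out
[3] lift (-10,7): star map gives -11.348077; window check -1.5 ≤ -11.348077 < -0.1 is false → out
[4] lift (-1,-6): star map gives 0.155494; window check -1.5 ≤ 0.155494 < -0.1 is false → out
[5] lift (-6,-10): star map gives -4.074176; window check -1.5 ≤ -4.074176 < -0.1 is false → out
[6] lift (11,2): star map gives 10.614835; window check -1.5 ≤ 10.614835 < -0.1 is false → out
[7] lift (-4,-23): star map gives 0.429395; window check -1.5 ≤ 0.429395 < -0.1 is false → out
[8] lift (1,14): star map gives -1.696154; window check -1.5 ≤ -1.696154 < -0.1 is false → out
[9] lift (0,2): star map gives -0.385165; window check -1.5 ≤ -0.385165 < -0.1 is true → IN Λ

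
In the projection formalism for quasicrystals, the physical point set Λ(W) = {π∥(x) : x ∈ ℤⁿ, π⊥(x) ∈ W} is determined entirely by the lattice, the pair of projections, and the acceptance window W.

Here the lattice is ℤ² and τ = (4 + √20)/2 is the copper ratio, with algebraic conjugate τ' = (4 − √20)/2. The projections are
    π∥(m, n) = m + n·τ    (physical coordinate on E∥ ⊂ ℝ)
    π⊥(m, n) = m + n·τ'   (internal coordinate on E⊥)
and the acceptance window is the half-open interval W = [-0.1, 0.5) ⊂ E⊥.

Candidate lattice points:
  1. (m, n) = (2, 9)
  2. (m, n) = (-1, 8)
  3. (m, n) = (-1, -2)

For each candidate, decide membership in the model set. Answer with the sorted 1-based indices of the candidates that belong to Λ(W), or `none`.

Compute τ' = (4−√20)/2 = -0.23607, so π⊥(m,n) = m -0.23607·n.
#1 (2,9): internal coord 2 + (9)·τ' = -0.12461; -0.12461 ∉ [-0.1, 0.5) → out
#2 (-1,8): internal coord -1 + (8)·τ' = -2.88854; -2.88854 ∉ [-0.1, 0.5) → out
#3 (-1,-2): internal coord -1 + (-2)·τ' = -0.52786; -0.52786 ∉ [-0.1, 0.5) → out

none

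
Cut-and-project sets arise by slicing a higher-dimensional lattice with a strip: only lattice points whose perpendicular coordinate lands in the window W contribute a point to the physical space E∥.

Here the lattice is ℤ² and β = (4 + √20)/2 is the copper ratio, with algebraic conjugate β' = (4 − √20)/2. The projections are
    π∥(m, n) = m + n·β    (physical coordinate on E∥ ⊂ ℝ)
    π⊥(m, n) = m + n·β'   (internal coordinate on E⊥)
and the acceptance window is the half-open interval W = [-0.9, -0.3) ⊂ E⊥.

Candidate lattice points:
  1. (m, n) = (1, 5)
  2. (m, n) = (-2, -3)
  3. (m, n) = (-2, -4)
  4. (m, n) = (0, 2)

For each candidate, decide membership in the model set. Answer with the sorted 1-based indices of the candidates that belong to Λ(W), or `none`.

4

Compute β' = (4−√20)/2 = -0.236068, so π⊥(m,n) = m -0.236068·n.
[1] lift (1,5): star map gives -0.180340; window check -0.9 ≤ -0.180340 < -0.3 is false → out
[2] lift (-2,-3): star map gives -1.291796; window check -0.9 ≤ -1.291796 < -0.3 is false → out
[3] lift (-2,-4): star map gives -1.055728; window check -0.9 ≤ -1.055728 < -0.3 is false → out
[4] lift (0,2): star map gives -0.472136; window check -0.9 ≤ -0.472136 < -0.3 is true → IN Λ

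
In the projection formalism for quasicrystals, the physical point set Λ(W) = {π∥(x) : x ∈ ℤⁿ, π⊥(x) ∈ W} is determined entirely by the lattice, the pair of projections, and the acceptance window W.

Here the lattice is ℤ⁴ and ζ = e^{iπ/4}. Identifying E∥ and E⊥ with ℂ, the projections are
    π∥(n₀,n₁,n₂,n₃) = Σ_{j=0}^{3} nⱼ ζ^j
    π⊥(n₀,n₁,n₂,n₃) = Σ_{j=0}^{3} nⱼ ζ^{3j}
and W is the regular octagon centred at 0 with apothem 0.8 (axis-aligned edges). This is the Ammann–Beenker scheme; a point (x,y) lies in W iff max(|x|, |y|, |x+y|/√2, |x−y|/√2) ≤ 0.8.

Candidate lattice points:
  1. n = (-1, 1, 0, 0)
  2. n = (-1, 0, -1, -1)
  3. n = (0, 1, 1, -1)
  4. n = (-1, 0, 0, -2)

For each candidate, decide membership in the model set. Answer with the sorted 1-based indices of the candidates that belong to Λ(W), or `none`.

π⊥(n) = n₀ + n₁ζ³ + n₂ζ⁶ + n₃ζ⁹ where ζ = e^{iπ/4}.
candidate 1: n = (-1, 1, 0, 0) → π⊥ ≈ (-1.7071, +0.7071); max(|x|,|y|,|x±y|/√2) = 1.7071 > 0.8 ⇒ ∉ W
candidate 2: n = (-1, 0, -1, -1) → π⊥ ≈ (-1.7071, +0.2929); max(|x|,|y|,|x±y|/√2) = 1.7071 > 0.8 ⇒ ∉ W
candidate 3: n = (0, 1, 1, -1) → π⊥ ≈ (-1.4142, -1.0000); max(|x|,|y|,|x±y|/√2) = 1.7071 > 0.8 ⇒ ∉ W
candidate 4: n = (-1, 0, 0, -2) → π⊥ ≈ (-2.4142, -1.4142); max(|x|,|y|,|x±y|/√2) = 2.7071 > 0.8 ⇒ ∉ W

none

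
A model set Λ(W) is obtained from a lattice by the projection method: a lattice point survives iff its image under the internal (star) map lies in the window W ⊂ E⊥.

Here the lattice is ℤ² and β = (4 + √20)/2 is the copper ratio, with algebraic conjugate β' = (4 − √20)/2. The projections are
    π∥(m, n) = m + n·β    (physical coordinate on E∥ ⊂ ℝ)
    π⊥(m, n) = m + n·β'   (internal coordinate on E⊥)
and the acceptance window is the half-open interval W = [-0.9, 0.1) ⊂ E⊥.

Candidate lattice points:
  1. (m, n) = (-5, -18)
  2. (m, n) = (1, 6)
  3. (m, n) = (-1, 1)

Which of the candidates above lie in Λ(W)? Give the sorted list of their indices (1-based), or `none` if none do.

1, 2

Compute β' = (4−√20)/2 = -0.2361, so π⊥(m,n) = m -0.2361·n.
candidate 1: (m,n)=(-5,-18) → π∥ = -5-18·β ≈ -81.2492, π⊥ = -5-18·β' ≈ -0.7508 ∈ [-0.9, 0.1) ⇒ IN Λ
candidate 2: (m,n)=(1,6) → π∥ = 1+6·β ≈ 26.4164, π⊥ = 1+6·β' ≈ -0.4164 ∈ [-0.9, 0.1) ⇒ IN Λ
candidate 3: (m,n)=(-1,1) → π∥ = -1+1·β ≈ 3.2361, π⊥ = -1+1·β' ≈ -1.2361 ∉ [-0.9, 0.1) ⇒ out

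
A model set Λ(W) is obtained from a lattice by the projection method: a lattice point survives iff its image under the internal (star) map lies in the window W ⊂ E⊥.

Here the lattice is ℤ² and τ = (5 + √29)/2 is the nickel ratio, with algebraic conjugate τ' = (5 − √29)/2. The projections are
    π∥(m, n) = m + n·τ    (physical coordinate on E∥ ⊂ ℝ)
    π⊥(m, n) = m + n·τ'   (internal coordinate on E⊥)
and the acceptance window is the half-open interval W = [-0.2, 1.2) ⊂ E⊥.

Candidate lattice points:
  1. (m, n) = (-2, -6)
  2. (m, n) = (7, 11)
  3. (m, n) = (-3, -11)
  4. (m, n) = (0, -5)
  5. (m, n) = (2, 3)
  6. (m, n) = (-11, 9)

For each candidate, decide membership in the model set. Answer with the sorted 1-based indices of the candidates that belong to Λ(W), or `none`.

4

Numerically τ ≈ 5.19258 and τ' = −1/τ ≈ -0.19258.
#1 (-2,-6): internal coord -2 + (-6)·τ' = -0.84451; -0.84451 ∉ [-0.2, 1.2) → out
#2 (7,11): internal coord 7 + (11)·τ' = +4.88159; +4.88159 ∉ [-0.2, 1.2) → out
#3 (-3,-11): internal coord -3 + (-11)·τ' = -0.88159; -0.88159 ∉ [-0.2, 1.2) → out
#4 (0,-5): internal coord 0 + (-5)·τ' = +0.96291; +0.96291 ∈ [-0.2, 1.2) → IN Λ
#5 (2,3): internal coord 2 + (3)·τ' = +1.42225; +1.42225 ∉ [-0.2, 1.2) → out
#6 (-11,9): internal coord -11 + (9)·τ' = -12.73324; -12.73324 ∉ [-0.2, 1.2) → out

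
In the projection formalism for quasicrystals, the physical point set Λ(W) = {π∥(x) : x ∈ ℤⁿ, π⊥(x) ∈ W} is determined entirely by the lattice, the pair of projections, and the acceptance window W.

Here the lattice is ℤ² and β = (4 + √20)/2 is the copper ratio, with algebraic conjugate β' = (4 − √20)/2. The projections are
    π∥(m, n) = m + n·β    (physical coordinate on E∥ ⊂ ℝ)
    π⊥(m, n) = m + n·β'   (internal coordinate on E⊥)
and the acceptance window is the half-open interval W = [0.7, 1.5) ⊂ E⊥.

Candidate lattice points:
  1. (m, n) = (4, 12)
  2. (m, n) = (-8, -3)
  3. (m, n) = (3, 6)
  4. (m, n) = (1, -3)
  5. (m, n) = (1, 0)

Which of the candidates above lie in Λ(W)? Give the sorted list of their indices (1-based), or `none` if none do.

Numerically β ≈ 4.23607 and β' = −1/β ≈ -0.23607.
#1 (4,12): internal coord 4 + (12)·β' = +1.16718; +1.16718 ∈ [0.7, 1.5) → IN Λ
#2 (-8,-3): internal coord -8 + (-3)·β' = -7.29180; -7.29180 ∉ [0.7, 1.5) → out
#3 (3,6): internal coord 3 + (6)·β' = +1.58359; +1.58359 ∉ [0.7, 1.5) → out
#4 (1,-3): internal coord 1 + (-3)·β' = +1.70820; +1.70820 ∉ [0.7, 1.5) → out
#5 (1,0): internal coord 1 + (0)·β' = +1.00000; +1.00000 ∈ [0.7, 1.5) → IN Λ

1, 5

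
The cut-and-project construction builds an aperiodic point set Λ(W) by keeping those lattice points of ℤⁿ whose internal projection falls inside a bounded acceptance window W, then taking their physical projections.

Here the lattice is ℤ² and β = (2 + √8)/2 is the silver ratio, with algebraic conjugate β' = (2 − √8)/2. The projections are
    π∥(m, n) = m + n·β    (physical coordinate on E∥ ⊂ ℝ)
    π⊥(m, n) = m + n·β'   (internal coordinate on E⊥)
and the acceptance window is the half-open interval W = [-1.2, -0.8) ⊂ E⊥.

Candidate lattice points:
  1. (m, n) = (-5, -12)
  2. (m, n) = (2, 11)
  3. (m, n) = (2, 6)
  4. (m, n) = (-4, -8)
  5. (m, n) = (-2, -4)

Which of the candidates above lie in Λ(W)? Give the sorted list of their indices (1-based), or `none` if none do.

Numerically β ≈ 2.414214 and β' = −1/β ≈ -0.414214.
#1 (-5,-12): internal coord -5 + (-12)·β' = -0.029437; -0.029437 ∉ [-1.2, -0.8) → out
#2 (2,11): internal coord 2 + (11)·β' = -2.556349; -2.556349 ∉ [-1.2, -0.8) → out
#3 (2,6): internal coord 2 + (6)·β' = -0.485281; -0.485281 ∉ [-1.2, -0.8) → out
#4 (-4,-8): internal coord -4 + (-8)·β' = -0.686292; -0.686292 ∉ [-1.2, -0.8) → out
#5 (-2,-4): internal coord -2 + (-4)·β' = -0.343146; -0.343146 ∉ [-1.2, -0.8) → out

none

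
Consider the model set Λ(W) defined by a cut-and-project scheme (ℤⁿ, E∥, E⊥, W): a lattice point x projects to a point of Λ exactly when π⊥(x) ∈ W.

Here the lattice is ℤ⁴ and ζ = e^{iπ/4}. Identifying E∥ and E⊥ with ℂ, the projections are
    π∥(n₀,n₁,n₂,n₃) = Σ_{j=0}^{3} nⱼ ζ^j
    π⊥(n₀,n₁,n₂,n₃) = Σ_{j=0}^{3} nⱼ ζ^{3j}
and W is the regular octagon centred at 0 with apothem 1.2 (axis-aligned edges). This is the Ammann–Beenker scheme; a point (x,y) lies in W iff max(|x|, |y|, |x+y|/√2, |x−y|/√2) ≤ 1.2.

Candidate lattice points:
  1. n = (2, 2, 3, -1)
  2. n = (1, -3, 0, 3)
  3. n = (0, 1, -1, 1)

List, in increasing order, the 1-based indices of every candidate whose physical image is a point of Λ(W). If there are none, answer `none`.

none

Internal map: ζ^{3j} for j=0..3 gives (1,0), (−√2/2,√2/2), (0,−1), (√2/2,√2/2).
#1 (2, 2, 3, -1): internal (-0.121320, -2.292893); octagon support 2.292893 vs apothem 1.2 → ∉ W
#2 (1, -3, 0, 3): internal (5.242641, 0.000000); octagon support 5.242641 vs apothem 1.2 → ∉ W
#3 (0, 1, -1, 1): internal (0.000000, 2.414214); octagon support 2.414214 vs apothem 1.2 → ∉ W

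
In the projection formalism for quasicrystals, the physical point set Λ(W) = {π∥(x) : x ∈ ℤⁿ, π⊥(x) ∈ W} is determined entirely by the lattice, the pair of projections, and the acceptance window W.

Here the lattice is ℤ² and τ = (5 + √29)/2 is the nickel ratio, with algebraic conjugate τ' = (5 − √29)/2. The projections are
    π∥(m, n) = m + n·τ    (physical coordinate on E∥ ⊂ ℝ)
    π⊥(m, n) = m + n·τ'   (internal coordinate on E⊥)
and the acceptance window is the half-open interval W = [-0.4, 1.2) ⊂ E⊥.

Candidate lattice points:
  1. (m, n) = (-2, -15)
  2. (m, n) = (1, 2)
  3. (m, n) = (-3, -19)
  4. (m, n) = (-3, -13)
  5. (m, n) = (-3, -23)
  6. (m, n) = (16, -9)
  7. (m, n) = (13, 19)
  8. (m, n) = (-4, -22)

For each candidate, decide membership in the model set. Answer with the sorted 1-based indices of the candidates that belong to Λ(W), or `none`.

Numerically τ ≈ 5.192582 and τ' = −1/τ ≈ -0.192582.
candidate 1: (m,n)=(-2,-15) → π∥ = -2-15·τ ≈ -79.888736, π⊥ = -2-15·τ' ≈ 0.888736 ∈ [-0.4, 1.2) ⇒ IN Λ
candidate 2: (m,n)=(1,2) → π∥ = 1+2·τ ≈ 11.385165, π⊥ = 1+2·τ' ≈ 0.614835 ∈ [-0.4, 1.2) ⇒ IN Λ
candidate 3: (m,n)=(-3,-19) → π∥ = -3-19·τ ≈ -101.659066, π⊥ = -3-19·τ' ≈ 0.659066 ∈ [-0.4, 1.2) ⇒ IN Λ
candidate 4: (m,n)=(-3,-13) → π∥ = -3-13·τ ≈ -70.503571, π⊥ = -3-13·τ' ≈ -0.496429 ∉ [-0.4, 1.2) ⇒ out
candidate 5: (m,n)=(-3,-23) → π∥ = -3-23·τ ≈ -122.429395, π⊥ = -3-23·τ' ≈ 1.429395 ∉ [-0.4, 1.2) ⇒ out
candidate 6: (m,n)=(16,-9) → π∥ = 16-9·τ ≈ -30.733242, π⊥ = 16-9·τ' ≈ 17.733242 ∉ [-0.4, 1.2) ⇒ out
candidate 7: (m,n)=(13,19) → π∥ = 13+19·τ ≈ 111.659066, π⊥ = 13+19·τ' ≈ 9.340934 ∉ [-0.4, 1.2) ⇒ out
candidate 8: (m,n)=(-4,-22) → π∥ = -4-22·τ ≈ -118.236813, π⊥ = -4-22·τ' ≈ 0.236813 ∈ [-0.4, 1.2) ⇒ IN Λ

1, 2, 3, 8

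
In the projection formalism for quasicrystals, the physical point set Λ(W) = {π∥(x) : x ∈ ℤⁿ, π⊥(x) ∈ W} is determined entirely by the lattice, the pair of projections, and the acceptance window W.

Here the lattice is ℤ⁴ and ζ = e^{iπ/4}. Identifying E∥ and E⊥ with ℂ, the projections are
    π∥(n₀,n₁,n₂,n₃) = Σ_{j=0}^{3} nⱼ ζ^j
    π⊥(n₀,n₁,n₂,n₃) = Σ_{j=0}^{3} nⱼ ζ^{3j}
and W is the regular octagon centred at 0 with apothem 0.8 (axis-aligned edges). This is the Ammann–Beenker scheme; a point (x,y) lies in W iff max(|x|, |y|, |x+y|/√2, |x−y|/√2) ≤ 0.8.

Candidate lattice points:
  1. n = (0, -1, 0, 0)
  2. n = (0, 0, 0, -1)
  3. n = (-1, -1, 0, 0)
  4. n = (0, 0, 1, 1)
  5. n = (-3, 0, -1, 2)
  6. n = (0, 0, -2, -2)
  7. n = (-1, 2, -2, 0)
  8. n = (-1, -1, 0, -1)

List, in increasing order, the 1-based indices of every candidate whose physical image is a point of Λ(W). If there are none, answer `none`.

3, 4

π⊥(n) = n₀ + n₁ζ³ + n₂ζ⁶ + n₃ζ⁹ where ζ = e^{iπ/4}.
candidate 1: n = (0, -1, 0, 0) → π⊥ ≈ (+0.7071, -0.7071); max(|x|,|y|,|x±y|/√2) = 1.0000 > 0.8 ⇒ ∉ W
candidate 2: n = (0, 0, 0, -1) → π⊥ ≈ (-0.7071, -0.7071); max(|x|,|y|,|x±y|/√2) = 1.0000 > 0.8 ⇒ ∉ W
candidate 3: n = (-1, -1, 0, 0) → π⊥ ≈ (-0.2929, -0.7071); max(|x|,|y|,|x±y|/√2) = 0.7071 ≤ 0.8 ⇒ ∈ W
candidate 4: n = (0, 0, 1, 1) → π⊥ ≈ (+0.7071, -0.2929); max(|x|,|y|,|x±y|/√2) = 0.7071 ≤ 0.8 ⇒ ∈ W
candidate 5: n = (-3, 0, -1, 2) → π⊥ ≈ (-1.5858, +2.4142); max(|x|,|y|,|x±y|/√2) = 2.8284 > 0.8 ⇒ ∉ W
candidate 6: n = (0, 0, -2, -2) → π⊥ ≈ (-1.4142, +0.5858); max(|x|,|y|,|x±y|/√2) = 1.4142 > 0.8 ⇒ ∉ W
candidate 7: n = (-1, 2, -2, 0) → π⊥ ≈ (-2.4142, +3.4142); max(|x|,|y|,|x±y|/√2) = 4.1213 > 0.8 ⇒ ∉ W
candidate 8: n = (-1, -1, 0, -1) → π⊥ ≈ (-1.0000, -1.4142); max(|x|,|y|,|x±y|/√2) = 1.7071 > 0.8 ⇒ ∉ W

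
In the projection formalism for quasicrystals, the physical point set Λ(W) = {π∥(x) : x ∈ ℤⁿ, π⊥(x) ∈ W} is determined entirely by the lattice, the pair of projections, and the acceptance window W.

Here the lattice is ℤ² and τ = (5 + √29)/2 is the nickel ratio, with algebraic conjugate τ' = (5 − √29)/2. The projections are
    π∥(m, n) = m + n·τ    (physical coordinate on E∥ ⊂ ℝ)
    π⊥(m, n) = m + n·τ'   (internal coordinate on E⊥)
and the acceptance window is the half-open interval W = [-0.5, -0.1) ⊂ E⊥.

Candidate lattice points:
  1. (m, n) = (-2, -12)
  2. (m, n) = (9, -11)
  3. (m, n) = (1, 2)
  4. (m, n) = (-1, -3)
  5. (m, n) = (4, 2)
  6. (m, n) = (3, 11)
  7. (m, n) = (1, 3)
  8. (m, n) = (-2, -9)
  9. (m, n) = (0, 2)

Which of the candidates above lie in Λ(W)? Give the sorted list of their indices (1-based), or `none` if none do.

Numerically τ ≈ 5.19258 and τ' = −1/τ ≈ -0.19258.
candidate 1: (m,n)=(-2,-12) → π∥ = -2-12·τ ≈ -64.31099, π⊥ = -2-12·τ' ≈ 0.31099 ∉ [-0.5, -0.1) ⇒ out
candidate 2: (m,n)=(9,-11) → π∥ = 9-11·τ ≈ -48.11841, π⊥ = 9-11·τ' ≈ 11.11841 ∉ [-0.5, -0.1) ⇒ out
candidate 3: (m,n)=(1,2) → π∥ = 1+2·τ ≈ 11.38516, π⊥ = 1+2·τ' ≈ 0.61484 ∉ [-0.5, -0.1) ⇒ out
candidate 4: (m,n)=(-1,-3) → π∥ = -1-3·τ ≈ -16.57775, π⊥ = -1-3·τ' ≈ -0.42225 ∈ [-0.5, -0.1) ⇒ IN Λ
candidate 5: (m,n)=(4,2) → π∥ = 4+2·τ ≈ 14.38516, π⊥ = 4+2·τ' ≈ 3.61484 ∉ [-0.5, -0.1) ⇒ out
candidate 6: (m,n)=(3,11) → π∥ = 3+11·τ ≈ 60.11841, π⊥ = 3+11·τ' ≈ 0.88159 ∉ [-0.5, -0.1) ⇒ out
candidate 7: (m,n)=(1,3) → π∥ = 1+3·τ ≈ 16.57775, π⊥ = 1+3·τ' ≈ 0.42225 ∉ [-0.5, -0.1) ⇒ out
candidate 8: (m,n)=(-2,-9) → π∥ = -2-9·τ ≈ -48.73324, π⊥ = -2-9·τ' ≈ -0.26676 ∈ [-0.5, -0.1) ⇒ IN Λ
candidate 9: (m,n)=(0,2) → π∥ = 0+2·τ ≈ 10.38516, π⊥ = 0+2·τ' ≈ -0.38516 ∈ [-0.5, -0.1) ⇒ IN Λ

4, 8, 9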